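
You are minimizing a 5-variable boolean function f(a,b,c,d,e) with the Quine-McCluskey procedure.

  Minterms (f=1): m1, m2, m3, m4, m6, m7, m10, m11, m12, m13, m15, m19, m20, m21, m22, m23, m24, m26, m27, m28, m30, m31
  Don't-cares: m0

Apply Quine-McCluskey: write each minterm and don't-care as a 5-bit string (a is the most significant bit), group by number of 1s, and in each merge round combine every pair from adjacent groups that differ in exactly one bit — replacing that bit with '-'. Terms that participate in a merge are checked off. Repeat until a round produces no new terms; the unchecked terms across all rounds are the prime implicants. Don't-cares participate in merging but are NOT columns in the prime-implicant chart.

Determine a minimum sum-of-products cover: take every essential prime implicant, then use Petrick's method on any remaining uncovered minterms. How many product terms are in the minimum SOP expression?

7

Round 0: 00000✓ 00001✓ 00010✓ 00011✓ 00100✓ 00110✓ 00111✓ 01010✓ 01011✓ 01100✓ 01101✓ 01111✓ 10011✓ 10100✓ 10101✓ 10110✓ 10111✓ 11000✓ 11010✓ 11011✓ 11100✓ 11110✓ 11111✓
Round 1: -0011✓ -0100✓ -0110✓ -0111✓ -1010✓ -1011✓ -1100✓ -1111✓ 0-010✓ 0-011✓ 0-100✓ 0-111✓ 00-00✓ 00-10✓ 00-11✓ 000-0✓ 000-1✓ 0000-✓ 0001-✓ 001-0✓ 0011-✓ 01-11✓ 0101-✓ 011-1 0110- 1-011✓ 1-100✓ 1-110✓ 1-111✓ 10-11✓ 101-0✓ 101-1✓ 1010-✓ 1011-✓ 11-00✓ 11-10✓ 11-11✓ 110-0✓ 1101-✓ 111-0✓ 1111-✓
Round 2: --011✓ --100 --111✓ -0-11✓ -01-0 -011- -1-11✓ -101- 0--11✓ 0-01- 00--0 00-1- 000-- 1--11✓ 1-1-0 1-11- 101-- 11--0 11-1-
Round 3: ---11
PIs = {---11, --100, -01-0, -011-, -101-, 0-01-, 00--0, 00-1-, 000--, 011-1, 0110-, 1-1-0, 1-11-, 101--, 11--0, 11-1-}
Coverage chart:
  m1: 000-- ←essential
  m2: 0-01-,00--0,00-1-,000--
  m3: ---11,0-01-,00-1-,000--
  m4: --100,-01-0,00--0
  m6: -01-0,-011-,00--0,00-1-
  m7: ---11,-011-,00-1-
  m10: -101-,0-01-
  m11: ---11,-101-,0-01-
  m12: --100,0110-
  m13: 011-1,0110-
  m15: ---11,011-1
  m19: ---11 ←essential
  m20: --100,-01-0,1-1-0,101--
  m21: 101-- ←essential
  m22: -01-0,-011-,1-1-0,1-11-,101--
  m23: ---11,-011-,1-11-,101--
  m24: 11--0 ←essential
  m26: -101-,11--0,11-1-
  m27: ---11,-101-,11-1-
  m28: --100,1-1-0,11--0
  m30: 1-1-0,1-11-,11--0,11-1-
  m31: ---11,1-11-,11-1-
Essential: ---11, 000--, 101--, 11--0
Petrick residual → -01-0, -101-, 0110-
Min cover (7 terms): de + b'ce' + bc'd + a'b'c' + a'bcd' + ab'c + abe'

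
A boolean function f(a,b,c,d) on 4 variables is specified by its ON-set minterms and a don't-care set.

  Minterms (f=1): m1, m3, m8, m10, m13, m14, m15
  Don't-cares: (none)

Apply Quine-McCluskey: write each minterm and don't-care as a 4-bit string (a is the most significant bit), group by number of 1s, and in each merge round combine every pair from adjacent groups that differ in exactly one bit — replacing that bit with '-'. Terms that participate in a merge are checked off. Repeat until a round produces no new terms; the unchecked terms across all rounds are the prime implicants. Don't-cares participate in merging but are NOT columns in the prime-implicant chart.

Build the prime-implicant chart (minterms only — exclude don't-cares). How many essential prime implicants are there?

[col 0] 0001*, 0011*, 1000*, 1010*, 1101*, 1110*, 1111*
[col 1] 00-1, 1-10, 10-0, 11-1, 111-
Prime implicants: 00-1, 1-10, 10-0, 11-1, 111-
PI chart (minterm → PIs covering it):
  1 | 00-1  (sole → essential)
  3 | 00-1  (sole → essential)
  8 | 10-0  (sole → essential)
  10 | 1-10,10-0
  13 | 11-1  (sole → essential)
  14 | 1-10,111-
  15 | 11-1,111-
Essential prime implicants: 00-1, 10-0, 11-1

3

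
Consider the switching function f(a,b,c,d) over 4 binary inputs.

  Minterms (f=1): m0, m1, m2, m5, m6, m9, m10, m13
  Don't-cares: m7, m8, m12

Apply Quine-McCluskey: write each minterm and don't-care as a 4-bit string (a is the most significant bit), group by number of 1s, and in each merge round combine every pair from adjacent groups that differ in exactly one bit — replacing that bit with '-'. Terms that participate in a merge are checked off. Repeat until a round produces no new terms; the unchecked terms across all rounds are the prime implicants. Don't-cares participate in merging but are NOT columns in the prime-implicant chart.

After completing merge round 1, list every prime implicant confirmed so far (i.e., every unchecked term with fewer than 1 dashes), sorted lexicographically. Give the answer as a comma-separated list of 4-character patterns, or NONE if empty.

Round 0: 0000✓ 0001✓ 0010✓ 0101✓ 0110✓ 0111✓ 1000✓ 1001✓ 1010✓ 1100✓ 1101✓
Round 1: -000✓ -001✓ -010✓ -101✓ 0-01✓ 0-10 00-0✓ 000-✓ 01-1 011- 1-00✓ 1-01✓ 10-0✓ 100-✓ 110-✓
Round 2: --01 -0-0 -00- 1-0-
PIs = {--01, -0-0, -00-, 0-10, 01-1, 011-, 1-0-}

NONE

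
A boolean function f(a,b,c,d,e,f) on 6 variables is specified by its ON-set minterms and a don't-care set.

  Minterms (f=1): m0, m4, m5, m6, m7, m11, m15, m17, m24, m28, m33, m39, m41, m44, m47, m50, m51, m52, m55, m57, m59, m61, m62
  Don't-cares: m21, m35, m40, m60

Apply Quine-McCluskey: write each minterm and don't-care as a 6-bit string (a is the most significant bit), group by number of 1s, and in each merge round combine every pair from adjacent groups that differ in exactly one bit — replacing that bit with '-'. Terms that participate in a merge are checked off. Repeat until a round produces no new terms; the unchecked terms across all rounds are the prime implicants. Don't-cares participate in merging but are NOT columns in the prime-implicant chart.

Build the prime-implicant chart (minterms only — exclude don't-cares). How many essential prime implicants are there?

[col 0] 000000*, 000100*, 000101*, 000110*, 000111*, 001011*, 001111*, 010001*, 010101*, 011000*, 011100*, 100001*, 100011*, 100111*, 101000*, 101001*, 101100*, 101111*, 110010*, 110011*, 110100*, 110111*, 111001*, 111011*, 111100*, 111101*, 111110*
[col 1] -00111*, -01111*, -11100, 0-0101, 00-111*, 000-00, 0001-0*, 0001-1*, 00010-*, 00011-*, 001-11, 010-01, 011-00, 1-0011*, 1-0111*, 1-1001, 1-1100, 10-001, 10-111*, 100-11*, 1000-1, 101-00, 10100-, 11-011, 11-100, 110-11*, 11001-, 111-01, 1110-1, 1111-0, 11110-
[col 2] -0-111, 0001--, 1-0-11
Prime implicants: -0-111, -11100, 0-0101, 000-00, 0001--, 001-11, 010-01, 011-00, 1-0-11, 1-1001, 1-1100, 10-001, 1000-1, 101-00, 10100-, 11-011, 11-100, 11001-, 111-01, 1110-1, 1111-0, 11110-
PI chart (minterm → PIs covering it):
  0 | 000-00  (sole → essential)
  4 | 000-00,0001--
  5 | 0-0101,0001--
  6 | 0001--  (sole → essential)
  7 | -0-111,0001--
  11 | 001-11  (sole → essential)
  15 | -0-111,001-11
  17 | 010-01  (sole → essential)
  24 | 011-00  (sole → essential)
  28 | -11100,011-00
  33 | 10-001,1000-1
  39 | -0-111,1-0-11
  41 | 1-1001,10-001,10100-
  44 | 1-1100,101-00
  47 | -0-111  (sole → essential)
  50 | 11001-  (sole → essential)
  51 | 1-0-11,11-011,11001-
  52 | 11-100  (sole → essential)
  55 | 1-0-11  (sole → essential)
  57 | 1-1001,111-01,1110-1
  59 | 11-011,1110-1
  61 | 111-01,11110-
  62 | 1111-0  (sole → essential)
Essential prime implicants: -0-111, 000-00, 0001--, 001-11, 010-01, 011-00, 1-0-11, 11-100, 11001-, 1111-0

10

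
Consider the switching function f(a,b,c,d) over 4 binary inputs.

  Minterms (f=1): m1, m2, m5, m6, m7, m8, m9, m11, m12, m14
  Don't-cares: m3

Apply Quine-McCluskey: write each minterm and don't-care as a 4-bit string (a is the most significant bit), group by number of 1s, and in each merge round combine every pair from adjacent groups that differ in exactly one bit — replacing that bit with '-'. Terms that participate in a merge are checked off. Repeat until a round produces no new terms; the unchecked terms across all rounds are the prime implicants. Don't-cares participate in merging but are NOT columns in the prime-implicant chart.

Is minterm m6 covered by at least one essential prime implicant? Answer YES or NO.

YES

[col 0] 0001*, 0010*, 0011*, 0101*, 0110*, 0111*, 1000*, 1001*, 1011*, 1100*, 1110*
[col 1] -001*, -011*, -110, 0-01*, 0-10*, 0-11*, 00-1*, 001-*, 01-1*, 011-*, 1-00, 10-1*, 100-, 11-0
[col 2] -0-1, 0--1, 0-1-
Prime implicants: -0-1, -110, 0--1, 0-1-, 1-00, 100-, 11-0
PI chart (minterm → PIs covering it):
  1 | -0-1,0--1
  2 | 0-1-  (sole → essential)
  5 | 0--1  (sole → essential)
  6 | -110,0-1-
  7 | 0--1,0-1-
  8 | 1-00,100-
  9 | -0-1,100-
  11 | -0-1  (sole → essential)
  12 | 1-00,11-0
  14 | -110,11-0
Essential prime implicants: -0-1, 0--1, 0-1-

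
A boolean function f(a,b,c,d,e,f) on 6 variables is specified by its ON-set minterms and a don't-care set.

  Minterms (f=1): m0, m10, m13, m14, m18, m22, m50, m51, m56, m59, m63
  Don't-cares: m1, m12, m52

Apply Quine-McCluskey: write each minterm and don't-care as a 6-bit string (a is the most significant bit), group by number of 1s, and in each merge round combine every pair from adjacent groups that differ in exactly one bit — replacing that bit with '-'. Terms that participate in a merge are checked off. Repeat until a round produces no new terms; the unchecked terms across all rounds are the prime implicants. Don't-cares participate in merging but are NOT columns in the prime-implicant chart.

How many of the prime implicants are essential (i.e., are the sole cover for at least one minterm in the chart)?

[col 0] 000000*, 000001*, 001010*, 001100*, 001101*, 001110*, 010010*, 010110*, 110010*, 110011*, 110100, 111000, 111011*, 111111*
[col 1] -10010, 00000-, 001-10, 0011-0, 00110-, 010-10, 11-011, 11001-, 111-11
Prime implicants: -10010, 00000-, 001-10, 0011-0, 00110-, 010-10, 11-011, 11001-, 110100, 111-11, 111000
PI chart (minterm → PIs covering it):
  0 | 00000-  (sole → essential)
  10 | 001-10  (sole → essential)
  13 | 00110-  (sole → essential)
  14 | 001-10,0011-0
  18 | -10010,010-10
  22 | 010-10  (sole → essential)
  50 | -10010,11001-
  51 | 11-011,11001-
  56 | 111000  (sole → essential)
  59 | 11-011,111-11
  63 | 111-11  (sole → essential)
Essential prime implicants: 00000-, 001-10, 00110-, 010-10, 111-11, 111000

6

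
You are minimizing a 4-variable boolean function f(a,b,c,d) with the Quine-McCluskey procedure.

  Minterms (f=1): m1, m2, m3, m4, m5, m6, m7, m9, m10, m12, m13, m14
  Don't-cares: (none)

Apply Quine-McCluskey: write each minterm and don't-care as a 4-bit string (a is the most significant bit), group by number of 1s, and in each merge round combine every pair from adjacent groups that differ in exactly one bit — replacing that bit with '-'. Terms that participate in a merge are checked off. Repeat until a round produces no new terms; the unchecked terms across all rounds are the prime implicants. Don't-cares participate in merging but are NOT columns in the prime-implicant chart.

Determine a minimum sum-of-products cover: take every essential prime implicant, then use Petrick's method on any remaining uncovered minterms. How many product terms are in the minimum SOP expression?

[col 0] 0001*, 0010*, 0011*, 0100*, 0101*, 0110*, 0111*, 1001*, 1010*, 1100*, 1101*, 1110*
[col 1] -001*, -010*, -100*, -101*, -110*, 0-01*, 0-10*, 0-11*, 00-1*, 001-*, 01-0*, 01-1*, 010-*, 011-*, 1-01*, 1-10*, 11-0*, 110-*
[col 2] --01, --10, -1-0, -10-, 0--1, 0-1-, 01--
Prime implicants: --01, --10, -1-0, -10-, 0--1, 0-1-, 01--
PI chart (minterm → PIs covering it):
  1 | --01,0--1
  2 | --10,0-1-
  3 | 0--1,0-1-
  4 | -1-0,-10-,01--
  5 | --01,-10-,0--1,01--
  6 | --10,-1-0,0-1-,01--
  7 | 0--1,0-1-,01--
  9 | --01  (sole → essential)
  10 | --10  (sole → essential)
  12 | -1-0,-10-
  13 | --01,-10-
  14 | --10,-1-0
Essential prime implicants: --01, --10
Petrick residual → -1-0, 0--1
Minimum SOP uses 4 PIs: c'd + cd' + bd' + a'd

4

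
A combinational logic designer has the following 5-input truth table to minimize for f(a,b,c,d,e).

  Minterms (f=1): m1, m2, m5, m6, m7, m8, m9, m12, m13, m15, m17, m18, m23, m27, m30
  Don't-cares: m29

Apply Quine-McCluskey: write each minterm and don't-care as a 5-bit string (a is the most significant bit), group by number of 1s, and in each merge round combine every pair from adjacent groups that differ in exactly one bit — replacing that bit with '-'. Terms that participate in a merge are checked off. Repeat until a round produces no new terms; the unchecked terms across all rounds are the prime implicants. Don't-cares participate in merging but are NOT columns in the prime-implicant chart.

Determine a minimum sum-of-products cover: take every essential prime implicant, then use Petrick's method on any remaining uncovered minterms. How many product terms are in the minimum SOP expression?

8

Round 0: 00001✓ 00010✓ 00101✓ 00110✓ 00111✓ 01000✓ 01001✓ 01100✓ 01101✓ 01111✓ 10001✓ 10010✓ 10111✓ 11011 11101✓ 11110
Round 1: -0001 -0010 -0111 -1101 0-001✓ 0-101✓ 0-111✓ 00-01✓ 00-10 001-1✓ 0011- 01-00✓ 01-01✓ 0100-✓ 011-1✓ 0110-✓
Round 2: 0--01 0-1-1 01-0-
PIs = {-0001, -0010, -0111, -1101, 0--01, 0-1-1, 00-10, 0011-, 01-0-, 11011, 11110}
Coverage chart:
  m1: -0001,0--01
  m2: -0010,00-10
  m5: 0--01,0-1-1
  m6: 00-10,0011-
  m7: -0111,0-1-1,0011-
  m8: 01-0- ←essential
  m9: 0--01,01-0-
  m12: 01-0- ←essential
  m13: -1101,0--01,0-1-1,01-0-
  m15: 0-1-1 ←essential
  m17: -0001 ←essential
  m18: -0010 ←essential
  m23: -0111 ←essential
  m27: 11011 ←essential
  m30: 11110 ←essential
Essential: -0001, -0010, -0111, 0-1-1, 01-0-, 11011, 11110
Petrick residual → 00-10
Min cover (8 terms): b'c'd'e + b'c'de' + b'cde + a'ce + a'b'de' + a'bd' + abc'de + abcde'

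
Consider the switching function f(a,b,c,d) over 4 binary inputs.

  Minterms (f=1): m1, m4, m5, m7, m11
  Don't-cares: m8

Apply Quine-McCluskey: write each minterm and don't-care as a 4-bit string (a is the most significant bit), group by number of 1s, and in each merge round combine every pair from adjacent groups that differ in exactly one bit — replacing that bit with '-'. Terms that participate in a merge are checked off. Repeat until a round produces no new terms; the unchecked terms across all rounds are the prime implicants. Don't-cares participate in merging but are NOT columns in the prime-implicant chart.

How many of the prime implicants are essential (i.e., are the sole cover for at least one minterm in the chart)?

4

size-2^0 implicants → 0001(✓)  0100(✓)  0101(✓)  0111(✓)  1000  1011
size-2^1 implicants → 0-01  01-1  010-
Unchecked terms (primes): 0-01, 01-1, 010-, 1000, 1011
Minterm coverage:
  m1 ⊆ 0-01 [E]
  m4 ⊆ 010- [E]
  m5 ⊆ 0-01,01-1,010-
  m7 ⊆ 01-1 [E]
  m11 ⊆ 1011 [E]
E = {0-01, 01-1, 010-, 1011}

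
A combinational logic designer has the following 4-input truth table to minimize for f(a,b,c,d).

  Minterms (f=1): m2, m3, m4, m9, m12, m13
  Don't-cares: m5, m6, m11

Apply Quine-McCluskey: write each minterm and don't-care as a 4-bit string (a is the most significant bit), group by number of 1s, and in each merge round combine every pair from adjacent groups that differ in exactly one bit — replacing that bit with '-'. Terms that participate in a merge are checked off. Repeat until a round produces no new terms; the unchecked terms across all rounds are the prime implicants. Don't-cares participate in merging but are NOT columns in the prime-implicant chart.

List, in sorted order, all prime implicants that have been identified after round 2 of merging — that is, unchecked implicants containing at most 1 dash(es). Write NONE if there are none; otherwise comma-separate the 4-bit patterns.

size-2^0 implicants → 0010(✓)  0011(✓)  0100(✓)  0101(✓)  0110(✓)  1001(✓)  1011(✓)  1100(✓)  1101(✓)
size-2^1 implicants → -011  -100(✓)  -101(✓)  0-10  001-  01-0  010-(✓)  1-01  10-1  110-(✓)
size-2^2 implicants → -10-
Unchecked terms (primes): -011, -10-, 0-10, 001-, 01-0, 1-01, 10-1

-011, 0-10, 001-, 01-0, 1-01, 10-1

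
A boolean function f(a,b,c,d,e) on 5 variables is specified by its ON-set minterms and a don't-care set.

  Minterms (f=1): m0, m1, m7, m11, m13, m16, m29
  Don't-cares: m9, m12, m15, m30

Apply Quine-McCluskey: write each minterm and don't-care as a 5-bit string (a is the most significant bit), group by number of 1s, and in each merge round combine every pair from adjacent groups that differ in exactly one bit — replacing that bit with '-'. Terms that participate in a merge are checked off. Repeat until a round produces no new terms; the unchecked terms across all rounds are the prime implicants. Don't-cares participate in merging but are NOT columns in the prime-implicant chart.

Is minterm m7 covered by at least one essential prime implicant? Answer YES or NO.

YES

size-2^0 implicants → 00000(✓)  00001(✓)  00111(✓)  01001(✓)  01011(✓)  01100(✓)  01101(✓)  01111(✓)  10000(✓)  11101(✓)  11110
size-2^1 implicants → -0000  -1101  0-001  0-111  0000-  01-01(✓)  01-11(✓)  010-1(✓)  011-1(✓)  0110-
size-2^2 implicants → 01--1
Unchecked terms (primes): -0000, -1101, 0-001, 0-111, 0000-, 01--1, 0110-, 11110
Minterm coverage:
  m0 ⊆ -0000,0000-
  m1 ⊆ 0-001,0000-
  m7 ⊆ 0-111 [E]
  m11 ⊆ 01--1 [E]
  m13 ⊆ -1101,01--1,0110-
  m16 ⊆ -0000 [E]
  m29 ⊆ -1101 [E]
E = {-0000, -1101, 0-111, 01--1}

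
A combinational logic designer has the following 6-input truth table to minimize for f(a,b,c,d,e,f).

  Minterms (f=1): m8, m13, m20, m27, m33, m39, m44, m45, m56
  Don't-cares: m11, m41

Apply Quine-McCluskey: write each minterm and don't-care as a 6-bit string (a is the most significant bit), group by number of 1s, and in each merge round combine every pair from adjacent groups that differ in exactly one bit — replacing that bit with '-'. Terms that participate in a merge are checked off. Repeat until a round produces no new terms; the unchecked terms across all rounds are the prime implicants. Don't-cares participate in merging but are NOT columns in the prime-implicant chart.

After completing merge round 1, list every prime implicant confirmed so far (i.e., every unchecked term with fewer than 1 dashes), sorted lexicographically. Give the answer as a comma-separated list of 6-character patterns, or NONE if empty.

001000, 010100, 100111, 111000

[col 0] 001000, 001011*, 001101*, 010100, 011011*, 100001*, 100111, 101001*, 101100*, 101101*, 111000
[col 1] -01101, 0-1011, 10-001, 101-01, 10110-
Prime implicants: -01101, 0-1011, 001000, 010100, 10-001, 100111, 101-01, 10110-, 111000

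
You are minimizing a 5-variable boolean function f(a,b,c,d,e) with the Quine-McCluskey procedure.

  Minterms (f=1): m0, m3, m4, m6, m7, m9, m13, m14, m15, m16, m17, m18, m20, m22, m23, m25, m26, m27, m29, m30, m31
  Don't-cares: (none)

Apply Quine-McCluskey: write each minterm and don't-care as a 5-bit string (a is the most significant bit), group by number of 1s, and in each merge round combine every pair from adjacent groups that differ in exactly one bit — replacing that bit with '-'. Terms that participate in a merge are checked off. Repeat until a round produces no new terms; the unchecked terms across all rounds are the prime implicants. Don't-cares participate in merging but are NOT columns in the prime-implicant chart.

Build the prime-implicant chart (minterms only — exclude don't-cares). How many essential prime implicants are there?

size-2^0 implicants → 00000(✓)  00011(✓)  00100(✓)  00110(✓)  00111(✓)  01001(✓)  01101(✓)  01110(✓)  01111(✓)  10000(✓)  10001(✓)  10010(✓)  10100(✓)  10110(✓)  10111(✓)  11001(✓)  11010(✓)  11011(✓)  11101(✓)  11110(✓)  11111(✓)
size-2^1 implicants → -0000(✓)  -0100(✓)  -0110(✓)  -0111(✓)  -1001(✓)  -1101(✓)  -1110(✓)  -1111(✓)  0-110(✓)  0-111(✓)  00-00(✓)  00-11  001-0(✓)  0011-(✓)  01-01(✓)  011-1(✓)  0111-(✓)  1-001  1-010(✓)  1-110(✓)  1-111(✓)  10-00(✓)  10-10(✓)  100-0(✓)  1000-  101-0(✓)  1011-(✓)  11-01(✓)  11-10(✓)  11-11(✓)  110-1(✓)  1101-(✓)  111-1(✓)  1111-(✓)
size-2^2 implicants → --110(✓)  --111(✓)  -0-00  -01-0  -011-(✓)  -1-01  -11-1  -111-(✓)  0-11-(✓)  1--10  1-11-(✓)  10--0  11--1  11-1-
size-2^3 implicants → --11-
Unchecked terms (primes): --11-, -0-00, -01-0, -1-01, -11-1, 00-11, 1--10, 1-001, 10--0, 1000-, 11--1, 11-1-
Minterm coverage:
  m0 ⊆ -0-00 [E]
  m3 ⊆ 00-11 [E]
  m4 ⊆ -0-00,-01-0
  m6 ⊆ --11-,-01-0
  m7 ⊆ --11-,00-11
  m9 ⊆ -1-01 [E]
  m13 ⊆ -1-01,-11-1
  m14 ⊆ --11- [E]
  m15 ⊆ --11-,-11-1
  m16 ⊆ -0-00,10--0,1000-
  m17 ⊆ 1-001,1000-
  m18 ⊆ 1--10,10--0
  m20 ⊆ -0-00,-01-0,10--0
  m22 ⊆ --11-,-01-0,1--10,10--0
  m23 ⊆ --11- [E]
  m25 ⊆ -1-01,1-001,11--1
  m26 ⊆ 1--10,11-1-
  m27 ⊆ 11--1,11-1-
  m29 ⊆ -1-01,-11-1,11--1
  m30 ⊆ --11-,1--10,11-1-
  m31 ⊆ --11-,-11-1,11--1,11-1-
E = {--11-, -0-00, -1-01, 00-11}

4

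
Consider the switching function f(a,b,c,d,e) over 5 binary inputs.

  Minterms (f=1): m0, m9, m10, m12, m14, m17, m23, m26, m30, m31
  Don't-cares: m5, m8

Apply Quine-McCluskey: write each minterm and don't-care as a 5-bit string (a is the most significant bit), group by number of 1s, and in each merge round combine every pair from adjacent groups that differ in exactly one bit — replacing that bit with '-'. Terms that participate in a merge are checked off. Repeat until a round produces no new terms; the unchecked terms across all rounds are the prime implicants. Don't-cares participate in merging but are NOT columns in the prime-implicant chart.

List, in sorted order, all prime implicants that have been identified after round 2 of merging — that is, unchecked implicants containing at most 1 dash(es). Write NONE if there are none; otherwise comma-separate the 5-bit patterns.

[col 0] 00000*, 00101, 01000*, 01001*, 01010*, 01100*, 01110*, 10001, 10111*, 11010*, 11110*, 11111*
[col 1] -1010*, -1110*, 0-000, 01-00*, 01-10*, 010-0*, 0100-, 011-0*, 1-111, 11-10*, 1111-
[col 2] -1-10, 01--0
Prime implicants: -1-10, 0-000, 00101, 01--0, 0100-, 1-111, 10001, 1111-

0-000, 00101, 0100-, 1-111, 10001, 1111-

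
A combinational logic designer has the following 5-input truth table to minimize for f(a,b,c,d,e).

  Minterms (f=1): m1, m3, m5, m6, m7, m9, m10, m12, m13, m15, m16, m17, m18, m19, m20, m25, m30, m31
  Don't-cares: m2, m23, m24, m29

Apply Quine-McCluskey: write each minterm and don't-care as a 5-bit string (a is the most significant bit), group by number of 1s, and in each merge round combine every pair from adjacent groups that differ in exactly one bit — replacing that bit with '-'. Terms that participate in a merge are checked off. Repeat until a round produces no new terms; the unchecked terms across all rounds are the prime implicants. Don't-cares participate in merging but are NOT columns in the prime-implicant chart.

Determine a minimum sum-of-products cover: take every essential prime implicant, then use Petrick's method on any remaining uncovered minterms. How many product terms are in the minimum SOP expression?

size-2^0 implicants → 00001(✓)  00010(✓)  00011(✓)  00101(✓)  00110(✓)  00111(✓)  01001(✓)  01010(✓)  01100(✓)  01101(✓)  01111(✓)  10000(✓)  10001(✓)  10010(✓)  10011(✓)  10100(✓)  10111(✓)  11000(✓)  11001(✓)  11101(✓)  11110(✓)  11111(✓)
size-2^1 implicants → -0001(✓)  -0010(✓)  -0011(✓)  -0111(✓)  -1001(✓)  -1101(✓)  -1111(✓)  0-001(✓)  0-010  0-101(✓)  0-111(✓)  00-01(✓)  00-10(✓)  00-11(✓)  000-1(✓)  0001-(✓)  001-1(✓)  0011-(✓)  01-01(✓)  011-1(✓)  0110-  1-000(✓)  1-001(✓)  1-111(✓)  10-00  10-11(✓)  100-0(✓)  100-1(✓)  1000-(✓)  1001-(✓)  11-01(✓)  1100-(✓)  111-1(✓)  1111-
size-2^2 implicants → --001  --111  -0-11  -00-1  -001-  -1-01  -11-1  0--01  0-1-1  00--1  00-1-  1-00-  100--
Unchecked terms (primes): --001, --111, -0-11, -00-1, -001-, -1-01, -11-1, 0--01, 0-010, 0-1-1, 00--1, 00-1-, 0110-, 1-00-, 10-00, 100--, 1111-
Minterm coverage:
  m1 ⊆ --001,-00-1,0--01,00--1
  m3 ⊆ -0-11,-00-1,-001-,00--1,00-1-
  m5 ⊆ 0--01,0-1-1,00--1
  m6 ⊆ 00-1- [E]
  m7 ⊆ --111,-0-11,0-1-1,00--1,00-1-
  m9 ⊆ --001,-1-01,0--01
  m10 ⊆ 0-010 [E]
  m12 ⊆ 0110- [E]
  m13 ⊆ -1-01,-11-1,0--01,0-1-1,0110-
  m15 ⊆ --111,-11-1,0-1-1
  m16 ⊆ 1-00-,10-00,100--
  m17 ⊆ --001,-00-1,1-00-,100--
  m18 ⊆ -001-,100--
  m19 ⊆ -0-11,-00-1,-001-,100--
  m20 ⊆ 10-00 [E]
  m25 ⊆ --001,-1-01,1-00-
  m30 ⊆ 1111- [E]
  m31 ⊆ --111,-11-1,1111-
E = {0-010, 00-1-, 0110-, 10-00, 1111-}
Petrick residual → --001, -001-, 0-1-1
Cover = c'd'e + b'c'd + a'c'de' + a'ce + a'b'd + a'bcd' + ab'd'e' + abcd  |cover|=8

8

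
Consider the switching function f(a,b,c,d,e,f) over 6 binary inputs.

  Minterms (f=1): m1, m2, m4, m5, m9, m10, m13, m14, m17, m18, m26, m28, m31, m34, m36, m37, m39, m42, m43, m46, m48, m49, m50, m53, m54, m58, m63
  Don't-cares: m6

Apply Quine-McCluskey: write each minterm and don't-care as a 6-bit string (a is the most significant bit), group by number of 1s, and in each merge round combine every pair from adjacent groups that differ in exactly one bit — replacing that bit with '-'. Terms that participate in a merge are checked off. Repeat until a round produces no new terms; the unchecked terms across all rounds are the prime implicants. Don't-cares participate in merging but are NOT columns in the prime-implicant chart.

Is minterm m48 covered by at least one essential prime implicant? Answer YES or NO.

NO

size-2^0 implicants → 000001(✓)  000010(✓)  000100(✓)  000101(✓)  000110(✓)  001001(✓)  001010(✓)  001101(✓)  001110(✓)  010001(✓)  010010(✓)  011010(✓)  011100  011111(✓)  100010(✓)  100100(✓)  100101(✓)  100111(✓)  101010(✓)  101011(✓)  101110(✓)  110000(✓)  110001(✓)  110010(✓)  110101(✓)  110110(✓)  111010(✓)  111111(✓)
size-2^1 implicants → -00010(✓)  -00100(✓)  -00101(✓)  -01010(✓)  -01110(✓)  -10001  -10010(✓)  -11010(✓)  -11111  0-0001  0-0010(✓)  0-1010(✓)  00-001(✓)  00-010(✓)  00-101(✓)  00-110(✓)  000-01(✓)  000-10(✓)  0001-0  00010-(✓)  001-01(✓)  001-10(✓)  01-010(✓)  1-0010(✓)  1-0101  1-1010(✓)  10-010(✓)  1001-1  10010-(✓)  101-10(✓)  10101-  11-010(✓)  110-01  110-10  1100-0  11000-
size-2^2 implicants → --0010(✓)  --1010(✓)  -0-010(✓)  -0010-  -01-10  -1-010(✓)  0--010(✓)  00--01  00--10  1--010(✓)
size-2^3 implicants → ---010
Unchecked terms (primes): ---010, -0010-, -01-10, -10001, -11111, 0-0001, 00--01, 00--10, 0001-0, 011100, 1-0101, 1001-1, 10101-, 110-01, 110-10, 1100-0, 11000-
Minterm coverage:
  m1 ⊆ 0-0001,00--01
  m2 ⊆ ---010,00--10
  m4 ⊆ -0010-,0001-0
  m5 ⊆ -0010-,00--01
  m9 ⊆ 00--01 [E]
  m10 ⊆ ---010,-01-10,00--10
  m13 ⊆ 00--01 [E]
  m14 ⊆ -01-10,00--10
  m17 ⊆ -10001,0-0001
  m18 ⊆ ---010 [E]
  m26 ⊆ ---010 [E]
  m28 ⊆ 011100 [E]
  m31 ⊆ -11111 [E]
  m34 ⊆ ---010 [E]
  m36 ⊆ -0010- [E]
  m37 ⊆ -0010-,1-0101,1001-1
  m39 ⊆ 1001-1 [E]
  m42 ⊆ ---010,-01-10,10101-
  m43 ⊆ 10101- [E]
  m46 ⊆ -01-10 [E]
  m48 ⊆ 1100-0,11000-
  m49 ⊆ -10001,110-01,11000-
  m50 ⊆ ---010,110-10,1100-0
  m53 ⊆ 1-0101,110-01
  m54 ⊆ 110-10 [E]
  m58 ⊆ ---010 [E]
  m63 ⊆ -11111 [E]
E = {---010, -0010-, -01-10, -11111, 00--01, 011100, 1001-1, 10101-, 110-10}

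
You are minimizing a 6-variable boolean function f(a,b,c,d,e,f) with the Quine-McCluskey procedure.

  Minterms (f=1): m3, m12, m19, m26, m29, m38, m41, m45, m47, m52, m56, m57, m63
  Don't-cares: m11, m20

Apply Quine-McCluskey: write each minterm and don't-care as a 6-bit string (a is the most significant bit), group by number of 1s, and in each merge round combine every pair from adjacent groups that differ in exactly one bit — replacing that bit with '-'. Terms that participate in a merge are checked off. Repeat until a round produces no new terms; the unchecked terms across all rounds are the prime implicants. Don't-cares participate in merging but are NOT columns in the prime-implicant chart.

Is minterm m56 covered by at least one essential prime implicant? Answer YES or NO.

YES

[col 0] 000011*, 001011*, 001100, 010011*, 010100*, 011010, 011101, 100110, 101001*, 101101*, 101111*, 110100*, 111000*, 111001*, 111111*
[col 1] -10100, 0-0011, 00-011, 1-1001, 1-1111, 101-01, 1011-1, 11100-
Prime implicants: -10100, 0-0011, 00-011, 001100, 011010, 011101, 1-1001, 1-1111, 100110, 101-01, 1011-1, 11100-
PI chart (minterm → PIs covering it):
  3 | 0-0011,00-011
  12 | 001100  (sole → essential)
  19 | 0-0011  (sole → essential)
  26 | 011010  (sole → essential)
  29 | 011101  (sole → essential)
  38 | 100110  (sole → essential)
  41 | 1-1001,101-01
  45 | 101-01,1011-1
  47 | 1-1111,1011-1
  52 | -10100  (sole → essential)
  56 | 11100-  (sole → essential)
  57 | 1-1001,11100-
  63 | 1-1111  (sole → essential)
Essential prime implicants: -10100, 0-0011, 001100, 011010, 011101, 1-1111, 100110, 11100-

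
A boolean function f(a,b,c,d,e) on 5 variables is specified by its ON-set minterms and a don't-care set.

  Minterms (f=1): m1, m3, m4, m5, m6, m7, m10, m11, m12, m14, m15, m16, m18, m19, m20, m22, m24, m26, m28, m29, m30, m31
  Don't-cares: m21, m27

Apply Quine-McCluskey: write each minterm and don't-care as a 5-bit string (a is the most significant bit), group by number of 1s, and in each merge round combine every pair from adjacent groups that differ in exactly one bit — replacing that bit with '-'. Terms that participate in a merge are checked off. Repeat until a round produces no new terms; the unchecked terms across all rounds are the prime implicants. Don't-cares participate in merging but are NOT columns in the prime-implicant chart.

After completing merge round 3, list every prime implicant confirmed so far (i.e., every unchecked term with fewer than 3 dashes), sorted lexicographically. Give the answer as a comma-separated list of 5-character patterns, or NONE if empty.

[col 0] 00001*, 00011*, 00100*, 00101*, 00110*, 00111*, 01010*, 01011*, 01100*, 01110*, 01111*, 10000*, 10010*, 10011*, 10100*, 10101*, 10110*, 11000*, 11010*, 11011*, 11100*, 11101*, 11110*, 11111*
[col 1] -0011*, -0100*, -0101*, -0110*, -1010*, -1011*, -1100*, -1110*, -1111*, 0-011*, 0-100*, 0-110*, 0-111*, 00-01*, 00-11*, 000-1*, 001-0*, 001-1*, 0010-*, 0011-*, 01-10*, 01-11*, 0101-*, 011-0*, 0111-*, 1-000*, 1-010*, 1-011*, 1-100*, 1-101*, 1-110*, 10-00*, 10-10*, 100-0*, 1001-*, 101-0*, 1010-*, 11-00*, 11-10*, 11-11*, 110-0*, 1101-*, 111-0*, 111-1*, 1110-*, 1111-*
[col 2] --011, --100*, --110*, -01-0*, -010-, -1-10*, -1-11*, -101-*, -11-0*, -111-*, 0--11, 0-1-0*, 0-11-, 00--1, 001--, 01-1-*, 1--00*, 1--10*, 1-0-0*, 1-01-, 1-1-0*, 1-10-, 10--0*, 11--0*, 11-1-*, 111--
[col 3] --1-0, -1-1-, 1---0
Prime implicants: --011, --1-0, -010-, -1-1-, 0--11, 0-11-, 00--1, 001--, 1---0, 1-01-, 1-10-, 111--

--011, -010-, 0--11, 0-11-, 00--1, 001--, 1-01-, 1-10-, 111--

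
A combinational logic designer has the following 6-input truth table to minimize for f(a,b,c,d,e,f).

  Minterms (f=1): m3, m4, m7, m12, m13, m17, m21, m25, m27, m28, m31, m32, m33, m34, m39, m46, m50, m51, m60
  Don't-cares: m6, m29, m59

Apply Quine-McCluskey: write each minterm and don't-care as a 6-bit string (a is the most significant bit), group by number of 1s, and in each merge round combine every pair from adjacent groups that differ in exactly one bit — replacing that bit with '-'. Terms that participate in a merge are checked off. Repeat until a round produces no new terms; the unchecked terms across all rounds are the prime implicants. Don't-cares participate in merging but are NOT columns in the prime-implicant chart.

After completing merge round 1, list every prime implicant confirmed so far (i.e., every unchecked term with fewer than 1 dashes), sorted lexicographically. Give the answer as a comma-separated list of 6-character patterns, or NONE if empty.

101110

[col 0] 000011*, 000100*, 000110*, 000111*, 001100*, 001101*, 010001*, 010101*, 011001*, 011011*, 011100*, 011101*, 011111*, 100000*, 100001*, 100010*, 100111*, 101110, 110010*, 110011*, 111011*, 111100*
[col 1] -00111, -11011, -11100, 0-1100*, 0-1101*, 00-100, 000-11, 0001-0, 00011-, 00110-*, 01-001*, 01-101*, 010-01*, 011-01*, 011-11*, 0110-1*, 0111-1*, 01110-*, 1-0010, 1000-0, 10000-, 11-011, 11001-
[col 2] 0-110-, 01--01, 011--1
Prime implicants: -00111, -11011, -11100, 0-110-, 00-100, 000-11, 0001-0, 00011-, 01--01, 011--1, 1-0010, 1000-0, 10000-, 101110, 11-011, 11001-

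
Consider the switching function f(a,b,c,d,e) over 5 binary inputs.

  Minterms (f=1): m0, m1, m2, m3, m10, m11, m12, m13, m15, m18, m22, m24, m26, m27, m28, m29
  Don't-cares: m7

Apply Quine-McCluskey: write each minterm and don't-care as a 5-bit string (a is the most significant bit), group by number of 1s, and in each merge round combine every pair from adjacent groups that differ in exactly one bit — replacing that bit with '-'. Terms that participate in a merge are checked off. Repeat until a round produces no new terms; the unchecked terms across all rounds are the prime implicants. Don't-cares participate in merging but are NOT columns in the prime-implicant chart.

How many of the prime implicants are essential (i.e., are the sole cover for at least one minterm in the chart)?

Round 0: 00000✓ 00001✓ 00010✓ 00011✓ 00111✓ 01010✓ 01011✓ 01100✓ 01101✓ 01111✓ 10010✓ 10110✓ 11000✓ 11010✓ 11011✓ 11100✓ 11101✓
Round 1: -0010✓ -1010✓ -1011✓ -1100✓ -1101✓ 0-010✓ 0-011✓ 0-111✓ 00-11✓ 000-0✓ 000-1✓ 0000-✓ 0001-✓ 01-11✓ 0101-✓ 011-1 0110-✓ 1-010✓ 10-10 11-00 110-0 1101-✓ 1110-✓
Round 2: --010 -101- -110- 0--11 0-01- 000--
PIs = {--010, -101-, -110-, 0--11, 0-01-, 000--, 011-1, 10-10, 11-00, 110-0}
Coverage chart:
  m0: 000-- ←essential
  m1: 000-- ←essential
  m2: --010,0-01-,000--
  m3: 0--11,0-01-,000--
  m10: --010,-101-,0-01-
  m11: -101-,0--11,0-01-
  m12: -110- ←essential
  m13: -110-,011-1
  m15: 0--11,011-1
  m18: --010,10-10
  m22: 10-10 ←essential
  m24: 11-00,110-0
  m26: --010,-101-,110-0
  m27: -101- ←essential
  m28: -110-,11-00
  m29: -110- ←essential
Essential: -101-, -110-, 000--, 10-10

4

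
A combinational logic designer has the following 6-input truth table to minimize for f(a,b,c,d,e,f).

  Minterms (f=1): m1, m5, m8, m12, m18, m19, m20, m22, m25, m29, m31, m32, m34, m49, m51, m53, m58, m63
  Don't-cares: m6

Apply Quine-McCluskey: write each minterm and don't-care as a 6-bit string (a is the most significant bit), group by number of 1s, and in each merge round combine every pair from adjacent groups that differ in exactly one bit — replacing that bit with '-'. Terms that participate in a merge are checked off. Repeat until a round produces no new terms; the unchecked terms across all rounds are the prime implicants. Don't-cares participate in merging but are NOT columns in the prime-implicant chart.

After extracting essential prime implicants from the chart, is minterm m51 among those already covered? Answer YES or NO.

Round 0: 000001✓ 000101✓ 000110✓ 001000✓ 001100✓ 010010✓ 010011✓ 010100✓ 010110✓ 011001✓ 011101✓ 011111✓ 100000✓ 100010✓ 110001✓ 110011✓ 110101✓ 111010 111111✓
Round 1: -10011 -11111 0-0110 000-01 001-00 010-10 01001- 0101-0 011-01 0111-1 1000-0 110-01 1100-1
PIs = {-10011, -11111, 0-0110, 000-01, 001-00, 010-10, 01001-, 0101-0, 011-01, 0111-1, 1000-0, 110-01, 1100-1, 111010}
Coverage chart:
  m1: 000-01 ←essential
  m5: 000-01 ←essential
  m8: 001-00 ←essential
  m12: 001-00 ←essential
  m18: 010-10,01001-
  m19: -10011,01001-
  m20: 0101-0 ←essential
  m22: 0-0110,010-10,0101-0
  m25: 011-01 ←essential
  m29: 011-01,0111-1
  m31: -11111,0111-1
  m32: 1000-0 ←essential
  m34: 1000-0 ←essential
  m49: 110-01,1100-1
  m51: -10011,1100-1
  m53: 110-01 ←essential
  m58: 111010 ←essential
  m63: -11111 ←essential
Essential: -11111, 000-01, 001-00, 0101-0, 011-01, 1000-0, 110-01, 111010

NO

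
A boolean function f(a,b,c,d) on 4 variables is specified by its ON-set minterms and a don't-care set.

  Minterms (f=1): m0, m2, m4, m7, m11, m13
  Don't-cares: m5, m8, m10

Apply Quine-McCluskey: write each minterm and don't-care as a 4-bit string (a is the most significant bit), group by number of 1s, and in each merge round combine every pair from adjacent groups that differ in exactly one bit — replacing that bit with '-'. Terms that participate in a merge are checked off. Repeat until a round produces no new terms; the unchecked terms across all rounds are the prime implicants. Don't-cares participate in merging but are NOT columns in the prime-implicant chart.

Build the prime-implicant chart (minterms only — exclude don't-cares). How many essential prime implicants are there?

Round 0: 0000✓ 0010✓ 0100✓ 0101✓ 0111✓ 1000✓ 1010✓ 1011✓ 1101✓
Round 1: -000✓ -010✓ -101 0-00 00-0✓ 01-1 010- 10-0✓ 101-
Round 2: -0-0
PIs = {-0-0, -101, 0-00, 01-1, 010-, 101-}
Coverage chart:
  m0: -0-0,0-00
  m2: -0-0 ←essential
  m4: 0-00,010-
  m7: 01-1 ←essential
  m11: 101- ←essential
  m13: -101 ←essential
Essential: -0-0, -101, 01-1, 101-

4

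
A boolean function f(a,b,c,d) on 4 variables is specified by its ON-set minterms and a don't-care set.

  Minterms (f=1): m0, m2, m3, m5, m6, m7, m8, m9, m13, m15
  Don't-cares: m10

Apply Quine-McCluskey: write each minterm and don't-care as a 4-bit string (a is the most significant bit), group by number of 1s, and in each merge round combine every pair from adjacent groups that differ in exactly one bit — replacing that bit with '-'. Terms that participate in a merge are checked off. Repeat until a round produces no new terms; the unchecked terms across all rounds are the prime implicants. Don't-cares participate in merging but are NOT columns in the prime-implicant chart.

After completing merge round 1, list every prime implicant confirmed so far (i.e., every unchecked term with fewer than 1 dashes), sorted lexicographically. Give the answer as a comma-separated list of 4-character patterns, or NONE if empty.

Round 0: 0000✓ 0010✓ 0011✓ 0101✓ 0110✓ 0111✓ 1000✓ 1001✓ 1010✓ 1101✓ 1111✓
Round 1: -000✓ -010✓ -101✓ -111✓ 0-10✓ 0-11✓ 00-0✓ 001-✓ 01-1✓ 011-✓ 1-01 10-0✓ 100- 11-1✓
Round 2: -0-0 -1-1 0-1-
PIs = {-0-0, -1-1, 0-1-, 1-01, 100-}

NONE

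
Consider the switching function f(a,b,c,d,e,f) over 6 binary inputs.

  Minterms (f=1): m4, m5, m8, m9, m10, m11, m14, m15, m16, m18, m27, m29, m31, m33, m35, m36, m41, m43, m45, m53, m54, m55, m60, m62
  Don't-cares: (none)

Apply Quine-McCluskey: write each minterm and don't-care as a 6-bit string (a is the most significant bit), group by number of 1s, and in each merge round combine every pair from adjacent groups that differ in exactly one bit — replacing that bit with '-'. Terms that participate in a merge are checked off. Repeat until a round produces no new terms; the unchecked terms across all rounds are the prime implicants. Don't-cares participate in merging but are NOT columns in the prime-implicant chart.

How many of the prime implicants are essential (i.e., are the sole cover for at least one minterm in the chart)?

size-2^0 implicants → 000100(✓)  000101(✓)  001000(✓)  001001(✓)  001010(✓)  001011(✓)  001110(✓)  001111(✓)  010000(✓)  010010(✓)  011011(✓)  011101(✓)  011111(✓)  100001(✓)  100011(✓)  100100(✓)  101001(✓)  101011(✓)  101101(✓)  110101(✓)  110110(✓)  110111(✓)  111100(✓)  111110(✓)
size-2^1 implicants → -00100  -01001(✓)  -01011(✓)  0-1011(✓)  0-1111(✓)  00010-  001-10(✓)  001-11(✓)  0010-0(✓)  0010-1(✓)  00100-(✓)  00101-(✓)  00111-(✓)  0100-0  011-11(✓)  0111-1  10-001(✓)  10-011(✓)  1000-1(✓)  101-01  1010-1(✓)  11-110  1101-1  11011-  1111-0
size-2^2 implicants → -010-1  0-1-11  001-1-  0010--  10-0-1
Unchecked terms (primes): -00100, -010-1, 0-1-11, 00010-, 001-1-, 0010--, 0100-0, 0111-1, 10-0-1, 101-01, 11-110, 1101-1, 11011-, 1111-0
Minterm coverage:
  m4 ⊆ -00100,00010-
  m5 ⊆ 00010- [E]
  m8 ⊆ 0010-- [E]
  m9 ⊆ -010-1,0010--
  m10 ⊆ 001-1-,0010--
  m11 ⊆ -010-1,0-1-11,001-1-,0010--
  m14 ⊆ 001-1- [E]
  m15 ⊆ 0-1-11,001-1-
  m16 ⊆ 0100-0 [E]
  m18 ⊆ 0100-0 [E]
  m27 ⊆ 0-1-11 [E]
  m29 ⊆ 0111-1 [E]
  m31 ⊆ 0-1-11,0111-1
  m33 ⊆ 10-0-1 [E]
  m35 ⊆ 10-0-1 [E]
  m36 ⊆ -00100 [E]
  m41 ⊆ -010-1,10-0-1,101-01
  m43 ⊆ -010-1,10-0-1
  m45 ⊆ 101-01 [E]
  m53 ⊆ 1101-1 [E]
  m54 ⊆ 11-110,11011-
  m55 ⊆ 1101-1,11011-
  m60 ⊆ 1111-0 [E]
  m62 ⊆ 11-110,1111-0
E = {-00100, 0-1-11, 00010-, 001-1-, 0010--, 0100-0, 0111-1, 10-0-1, 101-01, 1101-1, 1111-0}

11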